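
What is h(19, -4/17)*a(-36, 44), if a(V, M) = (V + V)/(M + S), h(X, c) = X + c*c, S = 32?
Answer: -99126/5491 ≈ -18.052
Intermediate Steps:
h(X, c) = X + c²
a(V, M) = 2*V/(32 + M) (a(V, M) = (V + V)/(M + 32) = (2*V)/(32 + M) = 2*V/(32 + M))
h(19, -4/17)*a(-36, 44) = (19 + (-4/17)²)*(2*(-36)/(32 + 44)) = (19 + (-4*1/17)²)*(2*(-36)/76) = (19 + (-4/17)²)*(2*(-36)*(1/76)) = (19 + 16/289)*(-18/19) = (5507/289)*(-18/19) = -99126/5491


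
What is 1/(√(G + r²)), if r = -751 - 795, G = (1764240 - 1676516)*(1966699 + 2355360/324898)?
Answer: √23229611881969210082/2001948712196252 ≈ 2.4075e-6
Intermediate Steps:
G = 4003841956970492/23207 (G = 87724*(1966699 + 2355360*(1/324898)) = 87724*(1966699 + 168240/23207) = 87724*(45641351933/23207) = 4003841956970492/23207 ≈ 1.7253e+11)
r = -1546
1/(√(G + r²)) = 1/(√(4003841956970492/23207 + (-1546)²)) = 1/(√(4003841956970492/23207 + 2390116)) = 1/(√(4003897424392504/23207)) = 1/(2*√23229611881969210082/23207) = √23229611881969210082/2001948712196252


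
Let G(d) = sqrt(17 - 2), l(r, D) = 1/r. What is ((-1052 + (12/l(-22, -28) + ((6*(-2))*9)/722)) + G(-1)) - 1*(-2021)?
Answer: 254451/361 + sqrt(15) ≈ 708.72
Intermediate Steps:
G(d) = sqrt(15)
((-1052 + (12/l(-22, -28) + ((6*(-2))*9)/722)) + G(-1)) - 1*(-2021) = ((-1052 + (12/(1/(-22)) + ((6*(-2))*9)/722)) + sqrt(15)) - 1*(-2021) = ((-1052 + (12/(-1/22) - 12*9*(1/722))) + sqrt(15)) + 2021 = ((-1052 + (12*(-22) - 108*1/722)) + sqrt(15)) + 2021 = ((-1052 + (-264 - 54/361)) + sqrt(15)) + 2021 = ((-1052 - 95358/361) + sqrt(15)) + 2021 = (-475130/361 + sqrt(15)) + 2021 = 254451/361 + sqrt(15)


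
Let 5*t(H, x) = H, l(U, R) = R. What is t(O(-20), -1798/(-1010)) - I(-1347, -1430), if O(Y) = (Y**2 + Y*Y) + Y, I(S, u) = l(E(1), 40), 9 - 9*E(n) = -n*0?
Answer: 116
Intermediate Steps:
E(n) = 1 (E(n) = 1 - (-n)*0/9 = 1 - 1/9*0 = 1 + 0 = 1)
I(S, u) = 40
O(Y) = Y + 2*Y**2 (O(Y) = (Y**2 + Y**2) + Y = 2*Y**2 + Y = Y + 2*Y**2)
t(H, x) = H/5
t(O(-20), -1798/(-1010)) - I(-1347, -1430) = (-20*(1 + 2*(-20)))/5 - 1*40 = (-20*(1 - 40))/5 - 40 = (-20*(-39))/5 - 40 = (1/5)*780 - 40 = 156 - 40 = 116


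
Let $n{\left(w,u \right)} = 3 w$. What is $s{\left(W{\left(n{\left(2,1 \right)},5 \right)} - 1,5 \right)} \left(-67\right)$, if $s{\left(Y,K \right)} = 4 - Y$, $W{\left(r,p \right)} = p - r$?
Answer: $-402$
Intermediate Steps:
$s{\left(W{\left(n{\left(2,1 \right)},5 \right)} - 1,5 \right)} \left(-67\right) = \left(4 - \left(\left(5 - 3 \cdot 2\right) - 1\right)\right) \left(-67\right) = \left(4 - \left(\left(5 - 6\right) - 1\right)\right) \left(-67\right) = \left(4 - \left(-1 - 1\right)\right) \left(-67\right) = \left(4 - -2\right) \left(-67\right) = \left(4 + 2\right) \left(-67\right) = 6 \left(-67\right) = -402$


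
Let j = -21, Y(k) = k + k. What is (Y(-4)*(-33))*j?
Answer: -5544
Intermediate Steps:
Y(k) = 2*k
(Y(-4)*(-33))*j = ((2*(-4))*(-33))*(-21) = -8*(-33)*(-21) = 264*(-21) = -5544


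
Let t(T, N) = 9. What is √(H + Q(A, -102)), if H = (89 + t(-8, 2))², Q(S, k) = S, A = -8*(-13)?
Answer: 2*√2427 ≈ 98.529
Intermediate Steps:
A = 104
H = 9604 (H = (89 + 9)² = 98² = 9604)
√(H + Q(A, -102)) = √(9604 + 104) = √9708 = 2*√2427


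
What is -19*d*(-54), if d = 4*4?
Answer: 16416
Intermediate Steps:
d = 16
-19*d*(-54) = -19*16*(-54) = -304*(-54) = 16416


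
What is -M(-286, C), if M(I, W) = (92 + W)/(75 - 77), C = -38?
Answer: 27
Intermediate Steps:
M(I, W) = -46 - W/2 (M(I, W) = (92 + W)/(-2) = (92 + W)*(-1/2) = -46 - W/2)
-M(-286, C) = -(-46 - 1/2*(-38)) = -(-46 + 19) = -1*(-27) = 27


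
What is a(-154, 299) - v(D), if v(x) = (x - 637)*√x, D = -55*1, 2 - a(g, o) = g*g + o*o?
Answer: -113115 + 692*I*√55 ≈ -1.1312e+5 + 5132.0*I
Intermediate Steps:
a(g, o) = 2 - g² - o² (a(g, o) = 2 - (g*g + o*o) = 2 - (g² + o²) = 2 + (-g² - o²) = 2 - g² - o²)
D = -55
v(x) = √x*(-637 + x) (v(x) = (-637 + x)*√x = √x*(-637 + x))
a(-154, 299) - v(D) = (2 - 1*(-154)² - 1*299²) - √(-55)*(-637 - 55) = (2 - 1*23716 - 1*89401) - I*√55*(-692) = (2 - 23716 - 89401) - (-692)*I*√55 = -113115 + 692*I*√55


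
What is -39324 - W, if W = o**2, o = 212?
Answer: -84268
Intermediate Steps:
W = 44944 (W = 212**2 = 44944)
-39324 - W = -39324 - 1*44944 = -39324 - 44944 = -84268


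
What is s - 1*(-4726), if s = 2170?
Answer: 6896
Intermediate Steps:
s - 1*(-4726) = 2170 - 1*(-4726) = 2170 + 4726 = 6896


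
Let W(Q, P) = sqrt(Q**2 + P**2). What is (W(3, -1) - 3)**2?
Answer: (3 - sqrt(10))**2 ≈ 0.026334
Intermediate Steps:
W(Q, P) = sqrt(P**2 + Q**2)
(W(3, -1) - 3)**2 = (sqrt((-1)**2 + 3**2) - 3)**2 = (sqrt(1 + 9) - 3)**2 = (sqrt(10) - 3)**2 = (-3 + sqrt(10))**2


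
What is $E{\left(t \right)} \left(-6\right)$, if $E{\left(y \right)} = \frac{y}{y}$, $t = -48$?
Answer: $-6$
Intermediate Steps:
$E{\left(y \right)} = 1$
$E{\left(t \right)} \left(-6\right) = 1 \left(-6\right) = -6$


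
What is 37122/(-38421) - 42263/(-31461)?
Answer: 50654609/134307009 ≈ 0.37716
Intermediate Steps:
37122/(-38421) - 42263/(-31461) = 37122*(-1/38421) - 42263*(-1/31461) = -12374/12807 + 42263/31461 = 50654609/134307009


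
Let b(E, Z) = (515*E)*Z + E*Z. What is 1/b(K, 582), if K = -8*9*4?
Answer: -1/86489856 ≈ -1.1562e-8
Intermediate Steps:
K = -288 (K = -72*4 = -288)
b(E, Z) = 516*E*Z (b(E, Z) = 515*E*Z + E*Z = 516*E*Z)
1/b(K, 582) = 1/(516*(-288)*582) = 1/(-86489856) = -1/86489856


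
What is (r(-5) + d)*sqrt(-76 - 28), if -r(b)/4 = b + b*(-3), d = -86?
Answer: -252*I*sqrt(26) ≈ -1285.0*I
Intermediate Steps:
r(b) = 8*b (r(b) = -4*(b + b*(-3)) = -4*(b - 3*b) = -(-8)*b = 8*b)
(r(-5) + d)*sqrt(-76 - 28) = (8*(-5) - 86)*sqrt(-76 - 28) = (-40 - 86)*sqrt(-104) = -252*I*sqrt(26)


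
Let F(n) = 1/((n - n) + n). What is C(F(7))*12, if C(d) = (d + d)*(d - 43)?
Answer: -7200/49 ≈ -146.94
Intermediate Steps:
F(n) = 1/n (F(n) = 1/(0 + n) = 1/n)
C(d) = 2*d*(-43 + d) (C(d) = (2*d)*(-43 + d) = 2*d*(-43 + d))
C(F(7))*12 = (2*(-43 + 1/7)/7)*12 = (2*(⅐)*(-43 + ⅐))*12 = (2*(⅐)*(-300/7))*12 = -600/49*12 = -7200/49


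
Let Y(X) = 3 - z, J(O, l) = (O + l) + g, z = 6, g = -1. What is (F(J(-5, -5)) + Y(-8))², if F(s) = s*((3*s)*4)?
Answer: 2099601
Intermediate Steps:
J(O, l) = -1 + O + l (J(O, l) = (O + l) - 1 = -1 + O + l)
F(s) = 12*s² (F(s) = s*(12*s) = 12*s²)
Y(X) = -3 (Y(X) = 3 - 1*6 = 3 - 6 = -3)
(F(J(-5, -5)) + Y(-8))² = (12*(-1 - 5 - 5)² - 3)² = (12*(-11)² - 3)² = (12*121 - 3)² = (1452 - 3)² = 1449² = 2099601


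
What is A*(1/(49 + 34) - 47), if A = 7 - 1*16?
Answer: 35100/83 ≈ 422.89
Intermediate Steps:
A = -9 (A = 7 - 16 = -9)
A*(1/(49 + 34) - 47) = -9*(1/(49 + 34) - 47) = -9*(1/83 - 47) = -9*(-3900/83) = 35100/83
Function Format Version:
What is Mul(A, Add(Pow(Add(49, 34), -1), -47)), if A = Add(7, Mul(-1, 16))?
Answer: Rational(35100, 83) ≈ 422.89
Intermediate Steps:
A = -9 (A = Add(7, -16) = -9)
Mul(A, Add(Pow(Add(49, 34), -1), -47)) = Mul(-9, Add(Pow(Add(49, 34), -1), -47)) = Mul(-9, Add(Pow(83, -1), -47)) = Mul(-9, Add(Rational(1, 83), -47)) = Mul(-9, Rational(-3900, 83)) = Rational(35100, 83)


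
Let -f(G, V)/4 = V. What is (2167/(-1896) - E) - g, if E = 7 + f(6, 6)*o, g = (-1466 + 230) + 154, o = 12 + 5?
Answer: 2809601/1896 ≈ 1481.9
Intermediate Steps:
o = 17
f(G, V) = -4*V
g = -1082 (g = -1236 + 154 = -1082)
E = -401 (E = 7 - 4*6*17 = 7 - 24*17 = 7 - 408 = -401)
(2167/(-1896) - E) - g = (2167/(-1896) - 1*(-401)) - 1*(-1082) = (2167*(-1/1896) + 401) + 1082 = (-2167/1896 + 401) + 1082 = 758129/1896 + 1082 = 2809601/1896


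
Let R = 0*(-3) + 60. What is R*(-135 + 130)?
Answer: -300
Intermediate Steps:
R = 60 (R = 0 + 60 = 60)
R*(-135 + 130) = 60*(-135 + 130) = 60*(-5) = -300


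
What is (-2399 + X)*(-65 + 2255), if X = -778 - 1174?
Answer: -9528690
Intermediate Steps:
X = -1952
(-2399 + X)*(-65 + 2255) = (-2399 - 1952)*(-65 + 2255) = -4351*2190 = -9528690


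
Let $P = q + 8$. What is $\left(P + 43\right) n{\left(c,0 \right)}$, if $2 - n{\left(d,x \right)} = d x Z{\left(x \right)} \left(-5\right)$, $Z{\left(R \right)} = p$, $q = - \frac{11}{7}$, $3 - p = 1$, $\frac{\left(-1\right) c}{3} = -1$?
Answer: $\frac{692}{7} \approx 98.857$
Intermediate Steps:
$c = 3$ ($c = \left(-3\right) \left(-1\right) = 3$)
$p = 2$ ($p = 3 - 1 = 2$)
$q = - \frac{11}{7}$ ($q = \left(-11\right) \frac{1}{7} = - \frac{11}{7} \approx -1.5714$)
$P = \frac{45}{7}$ ($P = - \frac{11}{7} + 8 = \frac{45}{7} \approx 6.4286$)
$Z{\left(R \right)} = 2$
$n{\left(d,x \right)} = 2 + 10 d x$ ($n{\left(d,x \right)} = 2 - d x 2 \left(-5\right) = 2 - 2 d x \left(-5\right) = 2 - - 10 d x = 2 + 10 d x$)
$\left(P + 43\right) n{\left(c,0 \right)} = \left(\frac{45}{7} + 43\right) \left(2 + 10 \cdot 3 \cdot 0\right) = \frac{346 \left(2 + 0\right)}{7} = \frac{346}{7} \cdot 2 = \frac{692}{7}$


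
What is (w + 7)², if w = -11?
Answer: 16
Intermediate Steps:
(w + 7)² = (-11 + 7)² = (-4)² = 16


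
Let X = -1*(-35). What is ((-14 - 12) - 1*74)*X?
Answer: -3500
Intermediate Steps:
X = 35
((-14 - 12) - 1*74)*X = ((-14 - 12) - 1*74)*35 = (-26 - 74)*35 = -100*35 = -3500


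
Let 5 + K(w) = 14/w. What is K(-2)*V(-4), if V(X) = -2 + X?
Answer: 72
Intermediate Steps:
K(w) = -5 + 14/w
K(-2)*V(-4) = (-5 + 14/(-2))*(-2 - 4) = (-5 + 14*(-½))*(-6) = (-5 - 7)*(-6) = -12*(-6) = 72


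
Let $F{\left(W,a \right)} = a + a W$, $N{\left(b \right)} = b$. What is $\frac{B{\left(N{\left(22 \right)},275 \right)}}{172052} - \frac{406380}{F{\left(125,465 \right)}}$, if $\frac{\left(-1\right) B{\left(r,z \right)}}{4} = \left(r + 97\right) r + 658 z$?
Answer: $- \frac{941162402}{84004389} \approx -11.204$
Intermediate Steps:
$B{\left(r,z \right)} = - 2632 z - 4 r \left(97 + r\right)$ ($B{\left(r,z \right)} = - 4 \left(\left(r + 97\right) r + 658 z\right) = - 4 \left(\left(97 + r\right) r + 658 z\right) = - 4 \left(r \left(97 + r\right) + 658 z\right) = - 4 \left(658 z + r \left(97 + r\right)\right) = - 2632 z - 4 r \left(97 + r\right)$)
$F{\left(W,a \right)} = a + W a$
$\frac{B{\left(N{\left(22 \right)},275 \right)}}{172052} - \frac{406380}{F{\left(125,465 \right)}} = \frac{\left(-2632\right) 275 - 8536 - 4 \cdot 22^{2}}{172052} - \frac{406380}{465 \left(1 + 125\right)} = \left(-723800 - 8536 - 1936\right) \frac{1}{172052} - \frac{406380}{465 \cdot 126} = \left(-723800 - 8536 - 1936\right) \frac{1}{172052} - \frac{406380}{58590} = \left(-734272\right) \frac{1}{172052} - \frac{13546}{1953} = - \frac{183568}{43013} - \frac{13546}{1953} = - \frac{941162402}{84004389}$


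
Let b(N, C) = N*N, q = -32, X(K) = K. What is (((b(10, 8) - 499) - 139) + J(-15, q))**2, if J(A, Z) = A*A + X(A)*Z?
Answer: 27889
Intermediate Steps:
b(N, C) = N**2
J(A, Z) = A**2 + A*Z (J(A, Z) = A*A + A*Z = A**2 + A*Z)
(((b(10, 8) - 499) - 139) + J(-15, q))**2 = (((10**2 - 499) - 139) - 15*(-15 - 32))**2 = (((100 - 499) - 139) - 15*(-47))**2 = ((-399 - 139) + 705)**2 = (-538 + 705)**2 = 167**2 = 27889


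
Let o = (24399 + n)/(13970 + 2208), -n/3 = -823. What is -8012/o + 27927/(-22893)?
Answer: -247341527507/51257427 ≈ -4825.5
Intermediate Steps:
n = 2469 (n = -3*(-823) = 2469)
o = 13434/8089 (o = (24399 + 2469)/(13970 + 2208) = 26868/16178 = 26868*(1/16178) = 13434/8089 ≈ 1.6608)
-8012/o + 27927/(-22893) = -8012/13434/8089 + 27927/(-22893) = -8012*8089/13434 + 27927*(-1/22893) = -32404534/6717 - 9309/7631 = -247341527507/51257427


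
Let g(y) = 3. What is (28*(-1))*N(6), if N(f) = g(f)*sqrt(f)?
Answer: -84*sqrt(6) ≈ -205.76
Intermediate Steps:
N(f) = 3*sqrt(f)
(28*(-1))*N(6) = (28*(-1))*(3*sqrt(6)) = -84*sqrt(6)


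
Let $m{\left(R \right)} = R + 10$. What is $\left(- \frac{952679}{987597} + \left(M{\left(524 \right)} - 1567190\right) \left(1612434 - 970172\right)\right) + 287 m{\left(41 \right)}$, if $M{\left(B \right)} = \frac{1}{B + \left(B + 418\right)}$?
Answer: $- \frac{56049824491785323111}{55685277} \approx -1.0065 \cdot 10^{12}$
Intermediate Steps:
$M{\left(B \right)} = \frac{1}{418 + 2 B}$ ($M{\left(B \right)} = \frac{1}{B + \left(418 + B\right)} = \frac{1}{418 + 2 B}$)
$m{\left(R \right)} = 10 + R$
$\left(- \frac{952679}{987597} + \left(M{\left(524 \right)} - 1567190\right) \left(1612434 - 970172\right)\right) + 287 m{\left(41 \right)} = \left(- \frac{952679}{987597} + \left(\frac{1}{2 \left(209 + 524\right)} - 1567190\right) \left(1612434 - 970172\right)\right) + 287 \left(10 + 41\right) = \left(\left(-952679\right) \frac{1}{987597} + \left(\frac{1}{2 \cdot 733} - 1567190\right) 642262\right) + 287 \cdot 51 = \left(- \frac{73283}{75969} + \left(\frac{1}{2} \cdot \frac{1}{733} - 1567190\right) 642262\right) + 14637 = \left(- \frac{73283}{75969} + \left(\frac{1}{1466} - 1567190\right) 642262\right) + 14637 = \left(- \frac{73283}{75969} - \frac{737798645589609}{733}\right) + 14637 = - \frac{56049825306850722560}{55685277} + 14637 = - \frac{56049824491785323111}{55685277}$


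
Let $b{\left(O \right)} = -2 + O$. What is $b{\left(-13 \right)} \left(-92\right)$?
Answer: $1380$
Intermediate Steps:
$b{\left(-13 \right)} \left(-92\right) = \left(-2 - 13\right) \left(-92\right) = \left(-15\right) \left(-92\right) = 1380$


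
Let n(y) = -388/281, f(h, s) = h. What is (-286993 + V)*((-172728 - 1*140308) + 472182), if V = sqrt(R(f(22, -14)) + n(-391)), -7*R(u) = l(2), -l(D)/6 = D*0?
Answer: -45673787978 + 318292*I*sqrt(27257)/281 ≈ -4.5674e+10 + 1.8701e+5*I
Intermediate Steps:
l(D) = 0 (l(D) = -6*D*0 = -6*0 = 0)
n(y) = -388/281 (n(y) = -388*1/281 = -388/281)
R(u) = 0 (R(u) = -1/7*0 = 0)
V = 2*I*sqrt(27257)/281 (V = sqrt(0 - 388/281) = sqrt(-388/281) = 2*I*sqrt(27257)/281 ≈ 1.1751*I)
(-286993 + V)*((-172728 - 1*140308) + 472182) = (-286993 + 2*I*sqrt(27257)/281)*((-172728 - 1*140308) + 472182) = (-286993 + 2*I*sqrt(27257)/281)*((-172728 - 140308) + 472182) = (-286993 + 2*I*sqrt(27257)/281)*(-313036 + 472182) = (-286993 + 2*I*sqrt(27257)/281)*159146 = -45673787978 + 318292*I*sqrt(27257)/281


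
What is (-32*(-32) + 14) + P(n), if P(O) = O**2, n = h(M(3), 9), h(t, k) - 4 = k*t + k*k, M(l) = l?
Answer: 13582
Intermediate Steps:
h(t, k) = 4 + k**2 + k*t (h(t, k) = 4 + (k*t + k*k) = 4 + (k*t + k**2) = 4 + (k**2 + k*t) = 4 + k**2 + k*t)
n = 112 (n = 4 + 9**2 + 9*3 = 4 + 81 + 27 = 112)
(-32*(-32) + 14) + P(n) = (-32*(-32) + 14) + 112**2 = (1024 + 14) + 12544 = 1038 + 12544 = 13582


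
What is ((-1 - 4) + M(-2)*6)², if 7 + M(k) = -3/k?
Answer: 1444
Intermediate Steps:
M(k) = -7 - 3/k
((-1 - 4) + M(-2)*6)² = ((-1 - 4) + (-7 - 3/(-2))*6)² = (-5 + (-7 - 3*(-½))*6)² = (-5 + (-7 + 3/2)*6)² = (-5 - 11/2*6)² = (-5 - 33)² = (-38)² = 1444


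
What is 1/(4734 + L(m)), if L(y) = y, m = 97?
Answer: 1/4831 ≈ 0.00020700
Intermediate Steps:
1/(4734 + L(m)) = 1/(4734 + 97) = 1/4831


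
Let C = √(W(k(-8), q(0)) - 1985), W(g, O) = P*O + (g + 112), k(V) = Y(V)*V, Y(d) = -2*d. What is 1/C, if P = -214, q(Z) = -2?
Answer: -I*√13/143 ≈ -0.025214*I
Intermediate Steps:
k(V) = -2*V² (k(V) = (-2*V)*V = -2*V²)
W(g, O) = 112 + g - 214*O (W(g, O) = -214*O + (g + 112) = -214*O + (112 + g) = 112 + g - 214*O)
C = 11*I*√13 (C = √((112 - 2*(-8)² - 214*(-2)) - 1985) = √((112 - 2*64 + 428) - 1985) = √((112 - 128 + 428) - 1985) = √(412 - 1985) = √(-1573) = 11*I*√13 ≈ 39.661*I)
1/C = 1/(11*I*√13) = -I*√13/143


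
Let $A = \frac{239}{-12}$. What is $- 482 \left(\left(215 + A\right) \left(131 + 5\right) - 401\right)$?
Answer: $- \frac{37784462}{3} \approx -1.2595 \cdot 10^{7}$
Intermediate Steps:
$A = - \frac{239}{12}$ ($A = 239 \left(- \frac{1}{12}\right) = - \frac{239}{12} \approx -19.917$)
$- 482 \left(\left(215 + A\right) \left(131 + 5\right) - 401\right) = - 482 \left(\left(215 - \frac{239}{12}\right) \left(131 + 5\right) - 401\right) = - 482 \left(\frac{2341}{12} \cdot 136 - 401\right) = - 482 \left(\frac{79594}{3} - 401\right) = \left(-482\right) \frac{78391}{3} = - \frac{37784462}{3}$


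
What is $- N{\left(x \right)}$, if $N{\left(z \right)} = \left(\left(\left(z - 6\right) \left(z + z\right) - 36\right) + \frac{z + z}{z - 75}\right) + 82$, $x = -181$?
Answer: $- \frac{8670901}{128} \approx -67741.0$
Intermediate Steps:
$N{\left(z \right)} = 46 + \frac{2 z}{-75 + z} + 2 z \left(-6 + z\right)$ ($N{\left(z \right)} = \left(\left(\left(-6 + z\right) 2 z - 36\right) + \frac{2 z}{-75 + z}\right) + 82 = \left(\left(2 z \left(-6 + z\right) - 36\right) + \frac{2 z}{-75 + z}\right) + 82 = \left(\left(-36 + 2 z \left(-6 + z\right)\right) + \frac{2 z}{-75 + z}\right) + 82 = \left(-36 + \frac{2 z}{-75 + z} + 2 z \left(-6 + z\right)\right) + 82 = 46 + \frac{2 z}{-75 + z} + 2 z \left(-6 + z\right)$)
$- N{\left(x \right)} = - \frac{2 \left(-1725 + \left(-181\right)^{3} - 81 \left(-181\right)^{2} + 474 \left(-181\right)\right)}{-75 - 181} = - \frac{2 \left(-1725 - 5929741 - 2653641 - 85794\right)}{-256} = - \frac{2 \left(-1\right) \left(-1725 - 5929741 - 2653641 - 85794\right)}{256} = - \frac{2 \left(-1\right) \left(-8670901\right)}{256} = \left(-1\right) \frac{8670901}{128} = - \frac{8670901}{128}$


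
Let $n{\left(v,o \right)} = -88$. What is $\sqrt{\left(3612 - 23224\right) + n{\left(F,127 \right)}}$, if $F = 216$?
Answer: $10 i \sqrt{197} \approx 140.36 i$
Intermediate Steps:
$\sqrt{\left(3612 - 23224\right) + n{\left(F,127 \right)}} = \sqrt{\left(3612 - 23224\right) - 88} = \sqrt{-19612 - 88} = \sqrt{-19700} = 10 i \sqrt{197}$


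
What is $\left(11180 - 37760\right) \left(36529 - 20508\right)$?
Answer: $-425838180$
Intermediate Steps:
$\left(11180 - 37760\right) \left(36529 - 20508\right) = \left(-26580\right) 16021 = -425838180$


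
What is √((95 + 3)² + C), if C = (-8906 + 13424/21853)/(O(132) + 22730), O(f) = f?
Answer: 5*√550130398441/37843 ≈ 97.998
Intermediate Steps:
C = -604377/1551563 (C = (-8906 + 13424/21853)/(132 + 22730) = (-8906 + 13424*(1/21853))/22862 = (-8906 + 13424/21853)*(1/22862) = -194609394/21853*1/22862 = -604377/1551563 ≈ -0.38953)
√((95 + 3)² + C) = √((95 + 3)² - 604377/1551563) = √(98² - 604377/1551563) = √(9604 - 604377/1551563) = √(14900606675/1551563) = 5*√550130398441/37843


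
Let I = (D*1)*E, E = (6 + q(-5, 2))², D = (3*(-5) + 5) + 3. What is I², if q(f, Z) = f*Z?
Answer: 12544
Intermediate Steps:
q(f, Z) = Z*f
D = -7 (D = (-15 + 5) + 3 = -10 + 3 = -7)
E = 16 (E = (6 + 2*(-5))² = (6 - 10)² = (-4)² = 16)
I = -112 (I = -7*1*16 = -7*16 = -112)
I² = (-112)² = 12544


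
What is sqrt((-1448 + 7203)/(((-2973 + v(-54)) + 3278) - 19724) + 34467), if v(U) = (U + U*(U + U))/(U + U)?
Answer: sqrt(2091043983029)/7789 ≈ 185.65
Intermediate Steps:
v(U) = (U + 2*U**2)/(2*U) (v(U) = (U + U*(2*U))/((2*U)) = (U + 2*U**2)*(1/(2*U)) = (U + 2*U**2)/(2*U))
sqrt((-1448 + 7203)/(((-2973 + v(-54)) + 3278) - 19724) + 34467) = sqrt((-1448 + 7203)/(((-2973 + (1/2 - 54)) + 3278) - 19724) + 34467) = sqrt(5755/(((-2973 - 107/2) + 3278) - 19724) + 34467) = sqrt(5755/((-6053/2 + 3278) - 19724) + 34467) = sqrt(5755/(503/2 - 19724) + 34467) = sqrt(5755/(-38945/2) + 34467) = sqrt(5755*(-2/38945) + 34467) = sqrt(-2302/7789 + 34467) = sqrt(268461161/7789) = sqrt(2091043983029)/7789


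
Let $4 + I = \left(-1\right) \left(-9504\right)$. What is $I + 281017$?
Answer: $290517$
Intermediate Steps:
$I = 9500$ ($I = -4 - -9504 = -4 + 9504 = 9500$)
$I + 281017 = 9500 + 281017 = 290517$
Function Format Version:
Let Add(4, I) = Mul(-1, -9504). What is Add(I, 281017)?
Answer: 290517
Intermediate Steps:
I = 9500 (I = Add(-4, Mul(-1, -9504)) = Add(-4, 9504) = 9500)
Add(I, 281017) = Add(9500, 281017) = 290517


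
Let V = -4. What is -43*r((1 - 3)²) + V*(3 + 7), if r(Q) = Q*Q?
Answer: -728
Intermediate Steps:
r(Q) = Q²
-43*r((1 - 3)²) + V*(3 + 7) = -43*(1 - 3)⁴ - 4*(3 + 7) = -43*((-2)²)² - 4*10 = -43*4² - 40 = -43*16 - 40 = -688 - 40 = -728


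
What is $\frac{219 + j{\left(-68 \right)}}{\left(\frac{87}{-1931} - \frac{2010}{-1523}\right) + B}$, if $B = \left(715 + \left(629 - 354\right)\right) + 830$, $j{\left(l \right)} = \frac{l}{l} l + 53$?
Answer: $\frac{599946252}{5356210469} \approx 0.11201$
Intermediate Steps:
$j{\left(l \right)} = 53 + l$ ($j{\left(l \right)} = 1 l + 53 = l + 53 = 53 + l$)
$B = 1820$ ($B = \left(715 + \left(629 - 354\right)\right) + 830 = \left(715 + 275\right) + 830 = 990 + 830 = 1820$)
$\frac{219 + j{\left(-68 \right)}}{\left(\frac{87}{-1931} - \frac{2010}{-1523}\right) + B} = \frac{219 + \left(53 - 68\right)}{\left(\frac{87}{-1931} - \frac{2010}{-1523}\right) + 1820} = \frac{219 - 15}{\left(87 \left(- \frac{1}{1931}\right) - - \frac{2010}{1523}\right) + 1820} = \frac{204}{\left(- \frac{87}{1931} + \frac{2010}{1523}\right) + 1820} = \frac{204}{\frac{3748809}{2940913} + 1820} = \frac{204}{\frac{5356210469}{2940913}} = 204 \cdot \frac{2940913}{5356210469} = \frac{599946252}{5356210469}$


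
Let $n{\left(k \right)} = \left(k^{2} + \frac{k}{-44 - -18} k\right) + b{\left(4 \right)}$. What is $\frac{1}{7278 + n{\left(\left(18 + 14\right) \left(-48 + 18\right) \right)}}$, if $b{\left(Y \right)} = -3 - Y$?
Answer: $\frac{13}{11614523} \approx 1.1193 \cdot 10^{-6}$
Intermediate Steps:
$n{\left(k \right)} = -7 + \frac{25 k^{2}}{26}$ ($n{\left(k \right)} = \left(k^{2} + \frac{k}{-44 - -18} k\right) - 7 = \left(k^{2} + \frac{k}{-44 + 18} k\right) - 7 = \left(k^{2} + \frac{k}{-26} k\right) - 7 = \left(k^{2} + k \left(- \frac{1}{26}\right) k\right) - 7 = \left(k^{2} + - \frac{k}{26} k\right) - 7 = \left(k^{2} - \frac{k^{2}}{26}\right) - 7 = \frac{25 k^{2}}{26} - 7 = -7 + \frac{25 k^{2}}{26}$)
$\frac{1}{7278 + n{\left(\left(18 + 14\right) \left(-48 + 18\right) \right)}} = \frac{1}{7278 - \left(7 - \frac{25 \left(\left(18 + 14\right) \left(-48 + 18\right)\right)^{2}}{26}\right)} = \frac{1}{7278 - \left(7 - \frac{25 \left(32 \left(-30\right)\right)^{2}}{26}\right)} = \frac{1}{7278 - \left(7 - \frac{25 \left(-960\right)^{2}}{26}\right)} = \frac{1}{7278 + \left(-7 + \frac{25}{26} \cdot 921600\right)} = \frac{1}{7278 + \left(-7 + \frac{11520000}{13}\right)} = \frac{1}{7278 + \frac{11519909}{13}} = \frac{1}{\frac{11614523}{13}} = \frac{13}{11614523}$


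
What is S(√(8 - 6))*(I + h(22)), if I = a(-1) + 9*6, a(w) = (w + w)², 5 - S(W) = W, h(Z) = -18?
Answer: 200 - 40*√2 ≈ 143.43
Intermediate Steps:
S(W) = 5 - W
a(w) = 4*w² (a(w) = (2*w)² = 4*w²)
I = 58 (I = 4*(-1)² + 9*6 = 4*1 + 54 = 4 + 54 = 58)
S(√(8 - 6))*(I + h(22)) = (5 - √(8 - 6))*(58 - 18) = (5 - √2)*40 = 200 - 40*√2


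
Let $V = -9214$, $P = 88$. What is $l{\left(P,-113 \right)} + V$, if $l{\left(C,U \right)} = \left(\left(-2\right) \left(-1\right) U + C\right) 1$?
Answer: $-9352$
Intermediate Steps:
$l{\left(C,U \right)} = C + 2 U$ ($l{\left(C,U \right)} = \left(2 U + C\right) 1 = \left(C + 2 U\right) 1 = C + 2 U$)
$l{\left(P,-113 \right)} + V = \left(88 + 2 \left(-113\right)\right) - 9214 = \left(88 - 226\right) - 9214 = -138 - 9214 = -9352$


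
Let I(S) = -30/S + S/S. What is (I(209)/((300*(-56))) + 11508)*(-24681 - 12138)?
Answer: -495913753863933/1170400 ≈ -4.2371e+8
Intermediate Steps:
I(S) = 1 - 30/S (I(S) = -30/S + 1 = 1 - 30/S)
(I(209)/((300*(-56))) + 11508)*(-24681 - 12138) = (((-30 + 209)/209)/((300*(-56))) + 11508)*(-24681 - 12138) = (((1/209)*179)/(-16800) + 11508)*(-36819) = ((179/209)*(-1/16800) + 11508)*(-36819) = (-179/3511200 + 11508)*(-36819) = (40406889421/3511200)*(-36819) = -495913753863933/1170400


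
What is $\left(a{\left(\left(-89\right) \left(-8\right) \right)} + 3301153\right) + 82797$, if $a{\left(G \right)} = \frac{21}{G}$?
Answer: $\frac{2409372421}{712} \approx 3.384 \cdot 10^{6}$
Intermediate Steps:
$\left(a{\left(\left(-89\right) \left(-8\right) \right)} + 3301153\right) + 82797 = \left(\frac{21}{\left(-89\right) \left(-8\right)} + 3301153\right) + 82797 = \left(\frac{21}{712} + 3301153\right) + 82797 = \frac{2350420957}{712} + 82797 = \frac{2409372421}{712}$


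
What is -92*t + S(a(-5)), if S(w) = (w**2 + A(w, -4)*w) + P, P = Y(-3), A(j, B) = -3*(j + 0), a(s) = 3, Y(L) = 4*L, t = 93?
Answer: -8586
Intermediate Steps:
A(j, B) = -3*j
P = -12 (P = 4*(-3) = -12)
S(w) = -12 - 2*w**2 (S(w) = (w**2 + (-3*w)*w) - 12 = (w**2 - 3*w**2) - 12 = -2*w**2 - 12 = -12 - 2*w**2)
-92*t + S(a(-5)) = -92*93 + (-12 - 2*3**2) = -8556 + (-12 - 2*9) = -8556 + (-12 - 18) = -8556 - 30 = -8586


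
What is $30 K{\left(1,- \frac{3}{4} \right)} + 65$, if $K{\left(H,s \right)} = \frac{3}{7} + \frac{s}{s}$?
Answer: $\frac{755}{7} \approx 107.86$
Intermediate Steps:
$K{\left(H,s \right)} = \frac{10}{7}$ ($K{\left(H,s \right)} = 3 \cdot \frac{1}{7} + 1 = \frac{3}{7} + 1 = \frac{10}{7}$)
$30 K{\left(1,- \frac{3}{4} \right)} + 65 = 30 \cdot \frac{10}{7} + 65 = \frac{300}{7} + 65 = \frac{755}{7}$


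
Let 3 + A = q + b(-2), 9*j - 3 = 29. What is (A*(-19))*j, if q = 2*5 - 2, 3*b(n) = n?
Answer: -7904/27 ≈ -292.74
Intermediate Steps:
j = 32/9 (j = ⅓ + (⅑)*29 = ⅓ + 29/9 = 32/9 ≈ 3.5556)
b(n) = n/3
q = 8 (q = 10 - 2 = 8)
A = 13/3 (A = -3 + (8 + (⅓)*(-2)) = -3 + (8 - ⅔) = -3 + 22/3 = 13/3 ≈ 4.3333)
(A*(-19))*j = ((13/3)*(-19))*(32/9) = -247/3*32/9 = -7904/27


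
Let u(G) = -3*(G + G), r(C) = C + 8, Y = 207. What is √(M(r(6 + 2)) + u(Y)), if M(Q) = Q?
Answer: I*√1226 ≈ 35.014*I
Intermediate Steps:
r(C) = 8 + C
u(G) = -6*G
√(M(r(6 + 2)) + u(Y)) = √((8 + (6 + 2)) - 6*207) = √((8 + 8) - 1242) = √(16 - 1242) = √(-1226) = I*√1226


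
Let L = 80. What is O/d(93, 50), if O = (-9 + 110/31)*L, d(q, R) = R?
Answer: -1352/155 ≈ -8.7226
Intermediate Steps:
O = -13520/31 (O = (-9 + 110/31)*80 = -169/31*80 = -13520/31 ≈ -436.13)
O/d(93, 50) = -13520/31/50 = -13520/31*1/50 = -1352/155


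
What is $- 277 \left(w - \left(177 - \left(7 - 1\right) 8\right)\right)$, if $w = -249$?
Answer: $104706$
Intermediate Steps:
$- 277 \left(w - \left(177 - \left(7 - 1\right) 8\right)\right) = - 277 \left(-249 - \left(177 - \left(7 - 1\right) 8\right)\right) = - 277 \left(-249 + \left(-177 + 6 \cdot 8\right)\right) = - 277 \left(-249 + \left(-177 + 48\right)\right) = - 277 \left(-249 - 129\right) = \left(-277\right) \left(-378\right) = 104706$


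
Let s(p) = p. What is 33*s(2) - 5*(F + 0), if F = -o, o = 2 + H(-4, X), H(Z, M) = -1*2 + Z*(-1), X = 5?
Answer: 86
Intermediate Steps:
H(Z, M) = -2 - Z
o = 4 (o = 2 + (-2 - 1*(-4)) = 2 + (-2 + 4) = 2 + 2 = 4)
F = -4 (F = -1*4 = -4)
33*s(2) - 5*(F + 0) = 33*2 - 5*(-4 + 0) = 66 - 5*(-4) = 66 + 20 = 86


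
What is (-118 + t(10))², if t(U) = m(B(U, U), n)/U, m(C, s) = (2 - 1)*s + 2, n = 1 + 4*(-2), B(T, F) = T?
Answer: 56169/4 ≈ 14042.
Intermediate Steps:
n = -7 (n = 1 - 8 = -7)
m(C, s) = 2 + s (m(C, s) = 1*s + 2 = s + 2 = 2 + s)
t(U) = -5/U (t(U) = (2 - 7)/U = -5/U)
(-118 + t(10))² = (-118 - 5/10)² = (-118 - 5*⅒)² = (-118 - ½)² = (-237/2)² = 56169/4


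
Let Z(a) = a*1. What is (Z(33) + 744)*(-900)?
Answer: -699300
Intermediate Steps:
Z(a) = a
(Z(33) + 744)*(-900) = (33 + 744)*(-900) = 777*(-900) = -699300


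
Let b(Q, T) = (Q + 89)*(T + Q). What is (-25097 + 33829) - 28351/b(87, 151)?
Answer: 365737665/41888 ≈ 8731.3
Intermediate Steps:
b(Q, T) = (89 + Q)*(Q + T)
(-25097 + 33829) - 28351/b(87, 151) = (-25097 + 33829) - 28351/(87**2 + 89*87 + 89*151 + 87*151) = 8732 - 28351/(7569 + 7743 + 13439 + 13137) = 8732 - 28351/41888 = 365737665/41888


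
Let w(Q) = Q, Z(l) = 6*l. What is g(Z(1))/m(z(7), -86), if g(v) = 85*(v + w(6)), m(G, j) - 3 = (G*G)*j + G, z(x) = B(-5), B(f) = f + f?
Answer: -340/2869 ≈ -0.11851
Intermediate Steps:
B(f) = 2*f
z(x) = -10 (z(x) = 2*(-5) = -10)
m(G, j) = 3 + G + j*G**2 (m(G, j) = 3 + ((G*G)*j + G) = 3 + (G**2*j + G) = 3 + (j*G**2 + G) = 3 + (G + j*G**2) = 3 + G + j*G**2)
g(v) = 510 + 85*v (g(v) = 85*(v + 6) = 85*(6 + v) = 510 + 85*v)
g(Z(1))/m(z(7), -86) = (510 + 85*(6*1))/(3 - 10 - 86*(-10)**2) = (510 + 85*6)/(3 - 10 - 86*100) = (510 + 510)/(3 - 10 - 8600) = 1020/(-8607) = 1020*(-1/8607) = -340/2869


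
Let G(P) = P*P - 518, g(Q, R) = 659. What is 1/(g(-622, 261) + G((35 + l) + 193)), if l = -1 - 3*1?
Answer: 1/50317 ≈ 1.9874e-5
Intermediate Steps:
l = -4 (l = -1 - 3 = -4)
G(P) = -518 + P**2 (G(P) = P**2 - 518 = -518 + P**2)
1/(g(-622, 261) + G((35 + l) + 193)) = 1/(659 + (-518 + ((35 - 4) + 193)**2)) = 1/(659 + (-518 + (31 + 193)**2)) = 1/(659 + (-518 + 224**2)) = 1/(659 + (-518 + 50176)) = 1/(659 + 49658) = 1/50317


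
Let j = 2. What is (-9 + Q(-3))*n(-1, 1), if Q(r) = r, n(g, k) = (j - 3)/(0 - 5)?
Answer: -12/5 ≈ -2.4000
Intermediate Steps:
n(g, k) = ⅕ (n(g, k) = (2 - 3)/(0 - 5) = -1/(-5) = -1*(-⅕) = ⅕)
(-9 + Q(-3))*n(-1, 1) = (-9 - 3)*(⅕) = -12*⅕ = -12/5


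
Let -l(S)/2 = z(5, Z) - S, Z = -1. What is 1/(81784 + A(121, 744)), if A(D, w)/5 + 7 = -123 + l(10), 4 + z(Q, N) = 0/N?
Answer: 1/81274 ≈ 1.2304e-5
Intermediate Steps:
z(Q, N) = -4 (z(Q, N) = -4 + 0/N = -4 + 0 = -4)
l(S) = 8 + 2*S (l(S) = -2*(-4 - S) = 8 + 2*S)
A(D, w) = -510 (A(D, w) = -35 + 5*(-123 + (8 + 2*10)) = -35 + 5*(-123 + (8 + 20)) = -35 + 5*(-123 + 28) = -35 + 5*(-95) = -35 - 475 = -510)
1/(81784 + A(121, 744)) = 1/(81784 - 510) = 1/81274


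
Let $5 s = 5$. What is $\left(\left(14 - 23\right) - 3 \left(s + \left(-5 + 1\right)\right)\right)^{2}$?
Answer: $0$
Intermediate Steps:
$s = 1$ ($s = \frac{1}{5} \cdot 5 = 1$)
$\left(\left(14 - 23\right) - 3 \left(s + \left(-5 + 1\right)\right)\right)^{2} = \left(\left(14 - 23\right) - 3 \left(1 + \left(-5 + 1\right)\right)\right)^{2} = \left(-9 - 3 \left(1 - 4\right)\right)^{2} = \left(-9 - -9\right)^{2} = \left(-9 + 9\right)^{2} = 0^{2} = 0$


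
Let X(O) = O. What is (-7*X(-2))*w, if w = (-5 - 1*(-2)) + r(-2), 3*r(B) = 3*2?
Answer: -14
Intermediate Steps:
r(B) = 2 (r(B) = (3*2)/3 = (⅓)*6 = 2)
w = -1 (w = (-5 - 1*(-2)) + 2 = (-5 + 2) + 2 = -3 + 2 = -1)
(-7*X(-2))*w = -7*(-2)*(-1) = 14*(-1) = -14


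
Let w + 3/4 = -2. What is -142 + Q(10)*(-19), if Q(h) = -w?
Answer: -777/4 ≈ -194.25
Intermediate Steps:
w = -11/4 (w = -¾ - 2 = -11/4 ≈ -2.7500)
Q(h) = 11/4 (Q(h) = -1*(-11/4) = 11/4)
-142 + Q(10)*(-19) = -142 + (11/4)*(-19) = -142 - 209/4 = -777/4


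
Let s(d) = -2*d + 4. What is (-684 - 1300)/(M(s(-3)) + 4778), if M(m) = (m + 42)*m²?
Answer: -992/4989 ≈ -0.19884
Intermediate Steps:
s(d) = 4 - 2*d
M(m) = m²*(42 + m) (M(m) = (42 + m)*m² = m²*(42 + m))
(-684 - 1300)/(M(s(-3)) + 4778) = (-684 - 1300)/((4 - 2*(-3))²*(42 + (4 - 2*(-3))) + 4778) = -1984/((4 + 6)²*(42 + (4 + 6)) + 4778) = -1984/(10²*(42 + 10) + 4778) = -1984/(100*52 + 4778) = -1984/(5200 + 4778) = -1984/9978 = -1984*1/9978 = -992/4989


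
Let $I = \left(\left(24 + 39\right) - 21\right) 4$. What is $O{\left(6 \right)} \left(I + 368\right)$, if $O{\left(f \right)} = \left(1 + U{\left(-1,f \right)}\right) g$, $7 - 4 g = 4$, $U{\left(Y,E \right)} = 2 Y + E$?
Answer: $2010$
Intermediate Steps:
$U{\left(Y,E \right)} = E + 2 Y$
$g = \frac{3}{4}$ ($g = \frac{7}{4} - 1 = \frac{3}{4} \approx 0.75$)
$I = 168$ ($I = \left(63 - 21\right) 4 = 42 \cdot 4 = 168$)
$O{\left(f \right)} = - \frac{3}{4} + \frac{3 f}{4}$ ($O{\left(f \right)} = \left(1 + \left(f + 2 \left(-1\right)\right)\right) \frac{3}{4} = \left(1 + \left(f - 2\right)\right) \frac{3}{4} = \left(1 + \left(-2 + f\right)\right) \frac{3}{4} = \left(-1 + f\right) \frac{3}{4} = - \frac{3}{4} + \frac{3 f}{4}$)
$O{\left(6 \right)} \left(I + 368\right) = \left(- \frac{3}{4} + \frac{3}{4} \cdot 6\right) \left(168 + 368\right) = \left(- \frac{3}{4} + \frac{9}{2}\right) 536 = \frac{15}{4} \cdot 536 = 2010$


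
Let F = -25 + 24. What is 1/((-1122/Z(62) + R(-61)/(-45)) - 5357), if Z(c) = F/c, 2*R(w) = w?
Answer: 90/5778691 ≈ 1.5574e-5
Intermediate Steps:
R(w) = w/2
F = -1
Z(c) = -1/c
1/((-1122/Z(62) + R(-61)/(-45)) - 5357) = 1/((-1122/((-1/62)) + ((1/2)*(-61))/(-45)) - 5357) = 1/((-1122/((-1*1/62)) - 61/2*(-1/45)) - 5357) = 1/((-1122/(-1/62) + 61/90) - 5357) = 1/((-1122*(-62) + 61/90) - 5357) = 1/((69564 + 61/90) - 5357) = 1/(6260821/90 - 5357) = 1/(5778691/90) = 90/5778691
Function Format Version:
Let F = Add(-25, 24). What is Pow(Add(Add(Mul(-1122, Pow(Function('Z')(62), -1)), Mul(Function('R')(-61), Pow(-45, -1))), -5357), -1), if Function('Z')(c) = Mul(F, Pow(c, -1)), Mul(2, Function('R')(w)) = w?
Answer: Rational(90, 5778691) ≈ 1.5574e-5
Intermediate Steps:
Function('R')(w) = Mul(Rational(1, 2), w)
F = -1
Function('Z')(c) = Mul(-1, Pow(c, -1))
Pow(Add(Add(Mul(-1122, Pow(Function('Z')(62), -1)), Mul(Function('R')(-61), Pow(-45, -1))), -5357), -1) = Pow(Add(Add(Mul(-1122, Pow(Mul(-1, Pow(62, -1)), -1)), Mul(Mul(Rational(1, 2), -61), Pow(-45, -1))), -5357), -1) = Pow(Add(Add(Mul(-1122, Pow(Mul(-1, Rational(1, 62)), -1)), Mul(Rational(-61, 2), Rational(-1, 45))), -5357), -1) = Pow(Add(Add(Mul(-1122, Pow(Rational(-1, 62), -1)), Rational(61, 90)), -5357), -1) = Pow(Add(Add(Mul(-1122, -62), Rational(61, 90)), -5357), -1) = Pow(Add(Add(69564, Rational(61, 90)), -5357), -1) = Pow(Add(Rational(6260821, 90), -5357), -1) = Pow(Rational(5778691, 90), -1) = Rational(90, 5778691)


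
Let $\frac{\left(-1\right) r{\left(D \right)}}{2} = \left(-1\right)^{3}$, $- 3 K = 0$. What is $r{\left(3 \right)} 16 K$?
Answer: $0$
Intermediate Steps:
$K = 0$ ($K = \left(- \frac{1}{3}\right) 0 = 0$)
$r{\left(D \right)} = 2$ ($r{\left(D \right)} = - 2 \left(-1\right)^{3} = \left(-2\right) \left(-1\right) = 2$)
$r{\left(3 \right)} 16 K = 2 \cdot 16 \cdot 0 = 32 \cdot 0 = 0$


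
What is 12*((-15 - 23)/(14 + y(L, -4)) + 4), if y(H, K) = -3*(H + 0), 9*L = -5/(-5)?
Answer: 600/41 ≈ 14.634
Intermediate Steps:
L = 1/9 (L = (-5/(-5))/9 = (-5*(-1/5))/9 = (1/9)*1 = 1/9 ≈ 0.11111)
y(H, K) = -3*H
12*((-15 - 23)/(14 + y(L, -4)) + 4) = 12*((-15 - 23)/(14 - 3*1/9) + 4) = 12*(-38/(14 - 1/3) + 4) = 12*(-38/41/3 + 4) = 12*(-38*3/41 + 4) = 12*(-114/41 + 4) = 12*(50/41) = 600/41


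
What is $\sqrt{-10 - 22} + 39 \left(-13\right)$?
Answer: $-507 + 4 i \sqrt{2} \approx -507.0 + 5.6569 i$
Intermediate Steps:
$\sqrt{-10 - 22} + 39 \left(-13\right) = \sqrt{-32} - 507 = 4 i \sqrt{2} - 507 = -507 + 4 i \sqrt{2}$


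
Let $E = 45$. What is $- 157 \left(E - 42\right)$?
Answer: $-471$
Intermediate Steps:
$- 157 \left(E - 42\right) = - 157 \left(45 - 42\right) = \left(-157\right) 3 = -471$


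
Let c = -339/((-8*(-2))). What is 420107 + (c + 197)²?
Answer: 115460361/256 ≈ 4.5102e+5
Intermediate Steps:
c = -339/16 ≈ -21.188
420107 + (c + 197)² = 420107 + (-339/16 + 197)² = 420107 + (2813/16)² = 420107 + 7912969/256 = 115460361/256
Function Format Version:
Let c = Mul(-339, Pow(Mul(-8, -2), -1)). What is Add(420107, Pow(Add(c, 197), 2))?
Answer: Rational(115460361, 256) ≈ 4.5102e+5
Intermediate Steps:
c = Rational(-339, 16) (c = Mul(-339, Pow(16, -1)) = Mul(-339, Rational(1, 16)) = Rational(-339, 16) ≈ -21.188)
Add(420107, Pow(Add(c, 197), 2)) = Add(420107, Pow(Add(Rational(-339, 16), 197), 2)) = Add(420107, Pow(Rational(2813, 16), 2)) = Add(420107, Rational(7912969, 256)) = Rational(115460361, 256)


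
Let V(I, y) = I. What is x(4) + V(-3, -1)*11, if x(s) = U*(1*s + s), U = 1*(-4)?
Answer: -65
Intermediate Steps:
U = -4
x(s) = -8*s (x(s) = -4*(1*s + s) = -4*(s + s) = -8*s)
x(4) + V(-3, -1)*11 = -8*4 - 3*11 = -32 - 33 = -65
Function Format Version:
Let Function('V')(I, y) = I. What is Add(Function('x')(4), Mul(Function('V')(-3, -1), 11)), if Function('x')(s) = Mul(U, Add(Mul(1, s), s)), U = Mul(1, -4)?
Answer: -65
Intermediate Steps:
U = -4
Function('x')(s) = Mul(-8, s) (Function('x')(s) = Mul(-4, Add(Mul(1, s), s)) = Mul(-4, Add(s, s)) = Mul(-4, Mul(2, s)) = Mul(-8, s))
Add(Function('x')(4), Mul(Function('V')(-3, -1), 11)) = Add(Mul(-8, 4), Mul(-3, 11)) = Add(-32, -33) = -65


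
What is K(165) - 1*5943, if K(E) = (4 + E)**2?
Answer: 22618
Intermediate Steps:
K(165) - 1*5943 = (4 + 165)**2 - 1*5943 = 169**2 - 5943 = 28561 - 5943 = 22618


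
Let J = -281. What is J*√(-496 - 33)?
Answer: -6463*I ≈ -6463.0*I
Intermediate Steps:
J*√(-496 - 33) = -281*√(-496 - 33) = -6463*I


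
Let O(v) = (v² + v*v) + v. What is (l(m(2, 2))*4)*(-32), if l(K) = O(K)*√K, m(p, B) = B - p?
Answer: 0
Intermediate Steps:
O(v) = v + 2*v² (O(v) = (v² + v²) + v = 2*v² + v = v + 2*v²)
l(K) = K^(3/2)*(1 + 2*K) (l(K) = (K*(1 + 2*K))*√K = K^(3/2)*(1 + 2*K))
(l(m(2, 2))*4)*(-32) = (((2 - 1*2)^(3/2)*(1 + 2*(2 - 1*2)))*4)*(-32) = (((2 - 2)^(3/2)*(1 + 2*(2 - 2)))*4)*(-32) = ((0^(3/2)*(1 + 2*0))*4)*(-32) = ((0*(1 + 0))*4)*(-32) = ((0*1)*4)*(-32) = (0*4)*(-32) = 0*(-32) = 0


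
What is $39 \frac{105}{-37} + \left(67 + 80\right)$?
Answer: $\frac{1344}{37} \approx 36.324$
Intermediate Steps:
$39 \frac{105}{-37} + \left(67 + 80\right) = 39 \cdot 105 \left(- \frac{1}{37}\right) + 147 = 39 \left(- \frac{105}{37}\right) + 147 = - \frac{4095}{37} + 147 = \frac{1344}{37}$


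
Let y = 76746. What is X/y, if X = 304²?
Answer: 46208/38373 ≈ 1.2042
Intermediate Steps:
X = 92416
X/y = 92416/76746 = 92416*(1/76746) = 46208/38373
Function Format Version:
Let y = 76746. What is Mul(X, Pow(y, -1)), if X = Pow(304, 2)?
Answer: Rational(46208, 38373) ≈ 1.2042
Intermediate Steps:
X = 92416
Mul(X, Pow(y, -1)) = Mul(92416, Pow(76746, -1)) = Mul(92416, Rational(1, 76746)) = Rational(46208, 38373)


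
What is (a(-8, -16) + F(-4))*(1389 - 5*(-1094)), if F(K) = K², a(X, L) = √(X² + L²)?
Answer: 109744 + 54872*√5 ≈ 2.3244e+5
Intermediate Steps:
a(X, L) = √(L² + X²)
(a(-8, -16) + F(-4))*(1389 - 5*(-1094)) = (√((-16)² + (-8)²) + (-4)²)*(1389 - 5*(-1094)) = (√(256 + 64) + 16)*(1389 + 5470) = (√320 + 16)*6859 = (8*√5 + 16)*6859 = (16 + 8*√5)*6859 = 109744 + 54872*√5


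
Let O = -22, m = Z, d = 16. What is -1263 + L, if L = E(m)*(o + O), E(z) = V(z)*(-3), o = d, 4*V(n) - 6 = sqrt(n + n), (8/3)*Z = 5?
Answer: -1236 + 9*sqrt(15)/4 ≈ -1227.3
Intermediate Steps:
Z = 15/8 (Z = (3/8)*5 = 15/8 ≈ 1.8750)
V(n) = 3/2 + sqrt(2)*sqrt(n)/4 (V(n) = 3/2 + sqrt(n + n)/4 = 3/2 + sqrt(2*n)/4 = 3/2 + (sqrt(2)*sqrt(n))/4 = 3/2 + sqrt(2)*sqrt(n)/4)
o = 16
m = 15/8 ≈ 1.8750
E(z) = -9/2 - 3*sqrt(2)*sqrt(z)/4 (E(z) = (3/2 + sqrt(2)*sqrt(z)/4)*(-3) = -9/2 - 3*sqrt(2)*sqrt(z)/4)
L = 27 + 9*sqrt(15)/4 (L = (-9/2 - 3*sqrt(2)*sqrt(15/8)/4)*(16 - 22) = (-9/2 - 3*sqrt(2)*sqrt(30)/4/4)*(-6) = (-9/2 - 3*sqrt(15)/8)*(-6) = 27 + 9*sqrt(15)/4 ≈ 35.714)
-1263 + L = -1263 + (27 + 9*sqrt(15)/4) = -1236 + 9*sqrt(15)/4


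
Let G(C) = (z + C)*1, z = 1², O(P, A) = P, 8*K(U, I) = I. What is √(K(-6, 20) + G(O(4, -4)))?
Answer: √30/2 ≈ 2.7386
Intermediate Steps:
K(U, I) = I/8
z = 1
G(C) = 1 + C (G(C) = (1 + C)*1 = 1 + C)
√(K(-6, 20) + G(O(4, -4))) = √((⅛)*20 + (1 + 4)) = √(5/2 + 5) = √(15/2) = √30/2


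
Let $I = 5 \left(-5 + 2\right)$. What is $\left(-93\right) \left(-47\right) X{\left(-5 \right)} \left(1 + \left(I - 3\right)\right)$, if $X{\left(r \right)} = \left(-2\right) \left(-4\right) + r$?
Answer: $-222921$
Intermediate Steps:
$X{\left(r \right)} = 8 + r$
$I = -15$ ($I = 5 \left(-3\right) = -15$)
$\left(-93\right) \left(-47\right) X{\left(-5 \right)} \left(1 + \left(I - 3\right)\right) = \left(-93\right) \left(-47\right) \left(8 - 5\right) \left(1 - 18\right) = 4371 \cdot 3 \left(1 - 18\right) = 4371 \cdot 3 \left(-17\right) = 4371 \left(-51\right) = -222921$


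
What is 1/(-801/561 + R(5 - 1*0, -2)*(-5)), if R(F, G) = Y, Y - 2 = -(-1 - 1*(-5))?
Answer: 187/1603 ≈ 0.11666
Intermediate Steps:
Y = -2 (Y = 2 - (-1 - 1*(-5)) = 2 - (-1 + 5) = 2 - 1*4 = 2 - 4 = -2)
R(F, G) = -2
1/(-801/561 + R(5 - 1*0, -2)*(-5)) = 1/(-801/561 - 2*(-5)) = 1/(-801*1/561 + 10) = 1/(-267/187 + 10) = 1/(1603/187) = 187/1603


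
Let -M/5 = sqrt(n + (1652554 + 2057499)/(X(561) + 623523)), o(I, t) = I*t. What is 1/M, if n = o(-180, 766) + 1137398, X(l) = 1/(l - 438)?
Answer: -7*sqrt(119980955196459083030)/383284100757295 ≈ -0.00020005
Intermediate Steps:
X(l) = 1/(-438 + l)
n = 999518 (n = -180*766 + 1137398 = -137880 + 1137398 = 999518)
M = -sqrt(119980955196459083030)/2191238 (M = -5*sqrt(999518 + (1652554 + 2057499)/(1/(-438 + 561) + 623523)) = -5*sqrt(999518 + 3710053/(1/123 + 623523)) = -5*sqrt(999518 + 3710053/(76693330/123)) = -5*sqrt(999518 + 3710053*(123/76693330)) = -5*sqrt(999518 + 456336519/76693330) = -sqrt(119980955196459083030)/2191238 ≈ -4998.8)
1/M = 1/(-sqrt(119980955196459083030)/2191238) = -7*sqrt(119980955196459083030)/383284100757295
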